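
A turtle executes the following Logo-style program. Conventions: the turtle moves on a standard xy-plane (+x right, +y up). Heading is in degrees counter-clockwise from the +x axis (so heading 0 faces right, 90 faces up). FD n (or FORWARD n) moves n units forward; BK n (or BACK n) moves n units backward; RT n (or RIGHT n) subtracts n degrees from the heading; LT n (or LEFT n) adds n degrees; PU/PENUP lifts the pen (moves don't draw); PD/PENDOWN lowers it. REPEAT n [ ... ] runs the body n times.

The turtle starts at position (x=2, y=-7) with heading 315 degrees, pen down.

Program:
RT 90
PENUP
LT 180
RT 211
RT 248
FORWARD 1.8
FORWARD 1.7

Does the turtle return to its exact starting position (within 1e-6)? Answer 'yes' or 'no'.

Answer: no

Derivation:
Executing turtle program step by step:
Start: pos=(2,-7), heading=315, pen down
RT 90: heading 315 -> 225
PU: pen up
LT 180: heading 225 -> 45
RT 211: heading 45 -> 194
RT 248: heading 194 -> 306
FD 1.8: (2,-7) -> (3.058,-8.456) [heading=306, move]
FD 1.7: (3.058,-8.456) -> (4.057,-9.832) [heading=306, move]
Final: pos=(4.057,-9.832), heading=306, 0 segment(s) drawn

Start position: (2, -7)
Final position: (4.057, -9.832)
Distance = 3.5; >= 1e-6 -> NOT closed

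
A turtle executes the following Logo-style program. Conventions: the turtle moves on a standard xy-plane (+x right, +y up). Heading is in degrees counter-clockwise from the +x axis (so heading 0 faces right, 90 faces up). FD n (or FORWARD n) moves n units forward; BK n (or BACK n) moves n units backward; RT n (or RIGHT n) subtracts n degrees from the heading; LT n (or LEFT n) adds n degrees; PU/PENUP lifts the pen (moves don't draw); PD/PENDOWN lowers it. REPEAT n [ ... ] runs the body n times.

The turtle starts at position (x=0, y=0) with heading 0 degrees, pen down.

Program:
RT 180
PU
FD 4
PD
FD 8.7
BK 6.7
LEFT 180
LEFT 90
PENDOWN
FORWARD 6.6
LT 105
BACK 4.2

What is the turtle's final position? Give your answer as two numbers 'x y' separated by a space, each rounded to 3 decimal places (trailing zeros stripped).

Executing turtle program step by step:
Start: pos=(0,0), heading=0, pen down
RT 180: heading 0 -> 180
PU: pen up
FD 4: (0,0) -> (-4,0) [heading=180, move]
PD: pen down
FD 8.7: (-4,0) -> (-12.7,0) [heading=180, draw]
BK 6.7: (-12.7,0) -> (-6,0) [heading=180, draw]
LT 180: heading 180 -> 0
LT 90: heading 0 -> 90
PD: pen down
FD 6.6: (-6,0) -> (-6,6.6) [heading=90, draw]
LT 105: heading 90 -> 195
BK 4.2: (-6,6.6) -> (-1.943,7.687) [heading=195, draw]
Final: pos=(-1.943,7.687), heading=195, 4 segment(s) drawn

Answer: -1.943 7.687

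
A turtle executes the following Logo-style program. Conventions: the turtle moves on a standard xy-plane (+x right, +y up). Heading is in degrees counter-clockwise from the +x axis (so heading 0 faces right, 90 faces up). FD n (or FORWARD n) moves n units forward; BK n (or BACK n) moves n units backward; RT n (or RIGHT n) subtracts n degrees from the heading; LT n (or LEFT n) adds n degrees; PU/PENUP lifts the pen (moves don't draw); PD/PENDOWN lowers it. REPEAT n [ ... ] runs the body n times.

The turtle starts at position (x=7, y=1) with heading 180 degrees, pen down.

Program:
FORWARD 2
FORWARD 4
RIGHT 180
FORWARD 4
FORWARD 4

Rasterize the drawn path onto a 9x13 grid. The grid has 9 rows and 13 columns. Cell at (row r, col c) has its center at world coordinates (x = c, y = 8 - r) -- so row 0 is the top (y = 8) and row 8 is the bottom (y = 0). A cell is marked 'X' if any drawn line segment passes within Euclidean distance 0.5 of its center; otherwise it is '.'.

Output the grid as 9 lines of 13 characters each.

Answer: .............
.............
.............
.............
.............
.............
.............
.XXXXXXXXX...
.............

Derivation:
Segment 0: (7,1) -> (5,1)
Segment 1: (5,1) -> (1,1)
Segment 2: (1,1) -> (5,1)
Segment 3: (5,1) -> (9,1)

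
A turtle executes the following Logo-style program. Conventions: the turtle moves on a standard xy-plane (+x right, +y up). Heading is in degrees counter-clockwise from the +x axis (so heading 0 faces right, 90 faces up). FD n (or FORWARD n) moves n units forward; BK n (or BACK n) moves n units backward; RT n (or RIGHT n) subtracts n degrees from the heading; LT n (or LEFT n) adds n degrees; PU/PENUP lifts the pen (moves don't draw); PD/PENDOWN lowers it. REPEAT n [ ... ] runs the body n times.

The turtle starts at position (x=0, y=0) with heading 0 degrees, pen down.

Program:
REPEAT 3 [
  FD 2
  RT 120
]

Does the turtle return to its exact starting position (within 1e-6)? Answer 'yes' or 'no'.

Answer: yes

Derivation:
Executing turtle program step by step:
Start: pos=(0,0), heading=0, pen down
REPEAT 3 [
  -- iteration 1/3 --
  FD 2: (0,0) -> (2,0) [heading=0, draw]
  RT 120: heading 0 -> 240
  -- iteration 2/3 --
  FD 2: (2,0) -> (1,-1.732) [heading=240, draw]
  RT 120: heading 240 -> 120
  -- iteration 3/3 --
  FD 2: (1,-1.732) -> (0,0) [heading=120, draw]
  RT 120: heading 120 -> 0
]
Final: pos=(0,0), heading=0, 3 segment(s) drawn

Start position: (0, 0)
Final position: (0, 0)
Distance = 0; < 1e-6 -> CLOSED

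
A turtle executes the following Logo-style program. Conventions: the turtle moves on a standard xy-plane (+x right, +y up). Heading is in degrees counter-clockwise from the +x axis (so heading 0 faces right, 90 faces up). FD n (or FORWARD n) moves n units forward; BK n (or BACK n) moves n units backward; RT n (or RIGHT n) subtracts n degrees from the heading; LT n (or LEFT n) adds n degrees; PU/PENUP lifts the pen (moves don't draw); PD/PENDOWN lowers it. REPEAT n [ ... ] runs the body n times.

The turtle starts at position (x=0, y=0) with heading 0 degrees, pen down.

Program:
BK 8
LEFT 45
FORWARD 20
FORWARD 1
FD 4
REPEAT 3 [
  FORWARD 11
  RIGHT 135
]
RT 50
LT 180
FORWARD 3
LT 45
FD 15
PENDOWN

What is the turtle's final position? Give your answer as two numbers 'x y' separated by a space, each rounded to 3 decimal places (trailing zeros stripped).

Answer: -7.194 25.839

Derivation:
Executing turtle program step by step:
Start: pos=(0,0), heading=0, pen down
BK 8: (0,0) -> (-8,0) [heading=0, draw]
LT 45: heading 0 -> 45
FD 20: (-8,0) -> (6.142,14.142) [heading=45, draw]
FD 1: (6.142,14.142) -> (6.849,14.849) [heading=45, draw]
FD 4: (6.849,14.849) -> (9.678,17.678) [heading=45, draw]
REPEAT 3 [
  -- iteration 1/3 --
  FD 11: (9.678,17.678) -> (17.456,25.456) [heading=45, draw]
  RT 135: heading 45 -> 270
  -- iteration 2/3 --
  FD 11: (17.456,25.456) -> (17.456,14.456) [heading=270, draw]
  RT 135: heading 270 -> 135
  -- iteration 3/3 --
  FD 11: (17.456,14.456) -> (9.678,22.234) [heading=135, draw]
  RT 135: heading 135 -> 0
]
RT 50: heading 0 -> 310
LT 180: heading 310 -> 130
FD 3: (9.678,22.234) -> (7.749,24.532) [heading=130, draw]
LT 45: heading 130 -> 175
FD 15: (7.749,24.532) -> (-7.194,25.839) [heading=175, draw]
PD: pen down
Final: pos=(-7.194,25.839), heading=175, 9 segment(s) drawn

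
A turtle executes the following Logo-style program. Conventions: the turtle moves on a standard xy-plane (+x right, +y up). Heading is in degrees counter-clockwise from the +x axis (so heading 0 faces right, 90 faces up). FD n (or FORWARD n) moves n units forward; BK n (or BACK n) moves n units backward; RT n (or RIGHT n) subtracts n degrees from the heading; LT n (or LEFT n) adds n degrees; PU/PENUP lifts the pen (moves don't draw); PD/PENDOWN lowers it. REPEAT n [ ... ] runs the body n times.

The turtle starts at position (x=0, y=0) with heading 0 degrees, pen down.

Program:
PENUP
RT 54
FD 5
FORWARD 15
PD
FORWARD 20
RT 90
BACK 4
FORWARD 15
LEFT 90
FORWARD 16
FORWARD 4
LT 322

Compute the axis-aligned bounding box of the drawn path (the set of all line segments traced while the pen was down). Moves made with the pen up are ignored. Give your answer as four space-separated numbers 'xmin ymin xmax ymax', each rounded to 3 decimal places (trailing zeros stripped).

Answer: 11.756 -55.007 26.747 -16.18

Derivation:
Executing turtle program step by step:
Start: pos=(0,0), heading=0, pen down
PU: pen up
RT 54: heading 0 -> 306
FD 5: (0,0) -> (2.939,-4.045) [heading=306, move]
FD 15: (2.939,-4.045) -> (11.756,-16.18) [heading=306, move]
PD: pen down
FD 20: (11.756,-16.18) -> (23.511,-32.361) [heading=306, draw]
RT 90: heading 306 -> 216
BK 4: (23.511,-32.361) -> (26.747,-30.01) [heading=216, draw]
FD 15: (26.747,-30.01) -> (14.612,-38.826) [heading=216, draw]
LT 90: heading 216 -> 306
FD 16: (14.612,-38.826) -> (24.017,-51.771) [heading=306, draw]
FD 4: (24.017,-51.771) -> (26.368,-55.007) [heading=306, draw]
LT 322: heading 306 -> 268
Final: pos=(26.368,-55.007), heading=268, 5 segment(s) drawn

Segment endpoints: x in {11.756, 14.612, 23.511, 24.017, 26.368, 26.747}, y in {-55.007, -51.771, -38.826, -32.361, -30.01, -16.18}
xmin=11.756, ymin=-55.007, xmax=26.747, ymax=-16.18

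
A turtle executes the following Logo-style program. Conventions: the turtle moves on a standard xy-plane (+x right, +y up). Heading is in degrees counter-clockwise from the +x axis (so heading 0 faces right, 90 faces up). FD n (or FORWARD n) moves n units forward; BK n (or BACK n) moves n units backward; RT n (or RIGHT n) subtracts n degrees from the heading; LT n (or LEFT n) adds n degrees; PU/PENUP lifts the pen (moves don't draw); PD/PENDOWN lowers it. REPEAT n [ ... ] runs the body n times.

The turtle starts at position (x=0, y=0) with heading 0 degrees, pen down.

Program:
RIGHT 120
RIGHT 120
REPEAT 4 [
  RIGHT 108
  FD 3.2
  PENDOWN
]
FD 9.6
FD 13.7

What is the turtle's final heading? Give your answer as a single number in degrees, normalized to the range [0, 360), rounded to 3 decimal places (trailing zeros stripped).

Answer: 48

Derivation:
Executing turtle program step by step:
Start: pos=(0,0), heading=0, pen down
RT 120: heading 0 -> 240
RT 120: heading 240 -> 120
REPEAT 4 [
  -- iteration 1/4 --
  RT 108: heading 120 -> 12
  FD 3.2: (0,0) -> (3.13,0.665) [heading=12, draw]
  PD: pen down
  -- iteration 2/4 --
  RT 108: heading 12 -> 264
  FD 3.2: (3.13,0.665) -> (2.796,-2.517) [heading=264, draw]
  PD: pen down
  -- iteration 3/4 --
  RT 108: heading 264 -> 156
  FD 3.2: (2.796,-2.517) -> (-0.128,-1.216) [heading=156, draw]
  PD: pen down
  -- iteration 4/4 --
  RT 108: heading 156 -> 48
  FD 3.2: (-0.128,-1.216) -> (2.013,1.162) [heading=48, draw]
  PD: pen down
]
FD 9.6: (2.013,1.162) -> (8.437,8.297) [heading=48, draw]
FD 13.7: (8.437,8.297) -> (17.604,18.478) [heading=48, draw]
Final: pos=(17.604,18.478), heading=48, 6 segment(s) drawn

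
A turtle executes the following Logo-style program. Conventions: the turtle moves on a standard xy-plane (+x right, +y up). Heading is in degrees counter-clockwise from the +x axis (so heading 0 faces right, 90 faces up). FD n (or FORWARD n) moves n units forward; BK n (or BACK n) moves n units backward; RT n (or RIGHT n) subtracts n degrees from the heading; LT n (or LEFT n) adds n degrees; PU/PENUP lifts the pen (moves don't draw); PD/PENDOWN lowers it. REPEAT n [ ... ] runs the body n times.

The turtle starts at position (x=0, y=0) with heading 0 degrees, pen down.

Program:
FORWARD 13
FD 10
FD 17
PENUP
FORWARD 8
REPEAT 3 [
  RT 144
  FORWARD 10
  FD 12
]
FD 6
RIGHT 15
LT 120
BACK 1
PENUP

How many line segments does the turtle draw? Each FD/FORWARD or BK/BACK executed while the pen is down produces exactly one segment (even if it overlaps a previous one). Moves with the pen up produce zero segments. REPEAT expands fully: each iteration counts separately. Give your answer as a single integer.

Answer: 3

Derivation:
Executing turtle program step by step:
Start: pos=(0,0), heading=0, pen down
FD 13: (0,0) -> (13,0) [heading=0, draw]
FD 10: (13,0) -> (23,0) [heading=0, draw]
FD 17: (23,0) -> (40,0) [heading=0, draw]
PU: pen up
FD 8: (40,0) -> (48,0) [heading=0, move]
REPEAT 3 [
  -- iteration 1/3 --
  RT 144: heading 0 -> 216
  FD 10: (48,0) -> (39.91,-5.878) [heading=216, move]
  FD 12: (39.91,-5.878) -> (30.202,-12.931) [heading=216, move]
  -- iteration 2/3 --
  RT 144: heading 216 -> 72
  FD 10: (30.202,-12.931) -> (33.292,-3.421) [heading=72, move]
  FD 12: (33.292,-3.421) -> (37,7.992) [heading=72, move]
  -- iteration 3/3 --
  RT 144: heading 72 -> 288
  FD 10: (37,7.992) -> (40.09,-1.519) [heading=288, move]
  FD 12: (40.09,-1.519) -> (43.798,-12.931) [heading=288, move]
]
FD 6: (43.798,-12.931) -> (45.652,-18.638) [heading=288, move]
RT 15: heading 288 -> 273
LT 120: heading 273 -> 33
BK 1: (45.652,-18.638) -> (44.814,-19.182) [heading=33, move]
PU: pen up
Final: pos=(44.814,-19.182), heading=33, 3 segment(s) drawn
Segments drawn: 3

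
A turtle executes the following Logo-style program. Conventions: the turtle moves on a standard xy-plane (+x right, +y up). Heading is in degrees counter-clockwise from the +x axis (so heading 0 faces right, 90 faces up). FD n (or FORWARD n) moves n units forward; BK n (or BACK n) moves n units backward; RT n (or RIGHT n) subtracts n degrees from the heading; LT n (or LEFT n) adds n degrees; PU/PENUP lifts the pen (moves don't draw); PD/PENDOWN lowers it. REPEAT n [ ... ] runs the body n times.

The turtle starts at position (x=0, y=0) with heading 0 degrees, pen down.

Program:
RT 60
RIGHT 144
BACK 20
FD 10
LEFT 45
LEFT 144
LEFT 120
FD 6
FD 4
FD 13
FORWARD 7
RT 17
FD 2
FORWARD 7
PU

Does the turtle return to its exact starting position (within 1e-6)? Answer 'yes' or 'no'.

Answer: no

Derivation:
Executing turtle program step by step:
Start: pos=(0,0), heading=0, pen down
RT 60: heading 0 -> 300
RT 144: heading 300 -> 156
BK 20: (0,0) -> (18.271,-8.135) [heading=156, draw]
FD 10: (18.271,-8.135) -> (9.135,-4.067) [heading=156, draw]
LT 45: heading 156 -> 201
LT 144: heading 201 -> 345
LT 120: heading 345 -> 105
FD 6: (9.135,-4.067) -> (7.583,1.728) [heading=105, draw]
FD 4: (7.583,1.728) -> (6.547,5.592) [heading=105, draw]
FD 13: (6.547,5.592) -> (3.183,18.149) [heading=105, draw]
FD 7: (3.183,18.149) -> (1.371,24.91) [heading=105, draw]
RT 17: heading 105 -> 88
FD 2: (1.371,24.91) -> (1.441,26.909) [heading=88, draw]
FD 7: (1.441,26.909) -> (1.685,33.905) [heading=88, draw]
PU: pen up
Final: pos=(1.685,33.905), heading=88, 8 segment(s) drawn

Start position: (0, 0)
Final position: (1.685, 33.905)
Distance = 33.947; >= 1e-6 -> NOT closed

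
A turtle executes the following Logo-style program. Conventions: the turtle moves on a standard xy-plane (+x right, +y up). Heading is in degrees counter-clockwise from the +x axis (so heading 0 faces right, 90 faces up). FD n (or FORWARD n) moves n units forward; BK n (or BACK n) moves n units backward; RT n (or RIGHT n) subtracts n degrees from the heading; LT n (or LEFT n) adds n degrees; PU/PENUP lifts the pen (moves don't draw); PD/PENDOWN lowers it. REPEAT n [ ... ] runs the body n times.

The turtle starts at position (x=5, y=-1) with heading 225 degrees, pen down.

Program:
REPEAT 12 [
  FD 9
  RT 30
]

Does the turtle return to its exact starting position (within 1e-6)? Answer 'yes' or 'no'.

Answer: yes

Derivation:
Executing turtle program step by step:
Start: pos=(5,-1), heading=225, pen down
REPEAT 12 [
  -- iteration 1/12 --
  FD 9: (5,-1) -> (-1.364,-7.364) [heading=225, draw]
  RT 30: heading 225 -> 195
  -- iteration 2/12 --
  FD 9: (-1.364,-7.364) -> (-10.057,-9.693) [heading=195, draw]
  RT 30: heading 195 -> 165
  -- iteration 3/12 --
  FD 9: (-10.057,-9.693) -> (-18.751,-7.364) [heading=165, draw]
  RT 30: heading 165 -> 135
  -- iteration 4/12 --
  FD 9: (-18.751,-7.364) -> (-25.115,-1) [heading=135, draw]
  RT 30: heading 135 -> 105
  -- iteration 5/12 --
  FD 9: (-25.115,-1) -> (-27.444,7.693) [heading=105, draw]
  RT 30: heading 105 -> 75
  -- iteration 6/12 --
  FD 9: (-27.444,7.693) -> (-25.115,16.387) [heading=75, draw]
  RT 30: heading 75 -> 45
  -- iteration 7/12 --
  FD 9: (-25.115,16.387) -> (-18.751,22.751) [heading=45, draw]
  RT 30: heading 45 -> 15
  -- iteration 8/12 --
  FD 9: (-18.751,22.751) -> (-10.057,25.08) [heading=15, draw]
  RT 30: heading 15 -> 345
  -- iteration 9/12 --
  FD 9: (-10.057,25.08) -> (-1.364,22.751) [heading=345, draw]
  RT 30: heading 345 -> 315
  -- iteration 10/12 --
  FD 9: (-1.364,22.751) -> (5,16.387) [heading=315, draw]
  RT 30: heading 315 -> 285
  -- iteration 11/12 --
  FD 9: (5,16.387) -> (7.329,7.693) [heading=285, draw]
  RT 30: heading 285 -> 255
  -- iteration 12/12 --
  FD 9: (7.329,7.693) -> (5,-1) [heading=255, draw]
  RT 30: heading 255 -> 225
]
Final: pos=(5,-1), heading=225, 12 segment(s) drawn

Start position: (5, -1)
Final position: (5, -1)
Distance = 0; < 1e-6 -> CLOSED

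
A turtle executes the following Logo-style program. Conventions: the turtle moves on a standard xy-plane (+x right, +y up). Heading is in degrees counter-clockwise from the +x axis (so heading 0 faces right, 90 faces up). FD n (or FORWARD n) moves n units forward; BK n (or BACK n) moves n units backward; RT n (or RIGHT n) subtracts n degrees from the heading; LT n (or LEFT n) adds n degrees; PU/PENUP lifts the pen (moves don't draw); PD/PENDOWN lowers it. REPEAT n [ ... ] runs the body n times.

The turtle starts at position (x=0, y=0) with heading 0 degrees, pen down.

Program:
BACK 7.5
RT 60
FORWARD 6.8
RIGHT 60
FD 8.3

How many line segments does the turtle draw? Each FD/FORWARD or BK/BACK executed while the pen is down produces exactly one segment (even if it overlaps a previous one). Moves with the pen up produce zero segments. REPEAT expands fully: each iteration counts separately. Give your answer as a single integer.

Answer: 3

Derivation:
Executing turtle program step by step:
Start: pos=(0,0), heading=0, pen down
BK 7.5: (0,0) -> (-7.5,0) [heading=0, draw]
RT 60: heading 0 -> 300
FD 6.8: (-7.5,0) -> (-4.1,-5.889) [heading=300, draw]
RT 60: heading 300 -> 240
FD 8.3: (-4.1,-5.889) -> (-8.25,-13.077) [heading=240, draw]
Final: pos=(-8.25,-13.077), heading=240, 3 segment(s) drawn
Segments drawn: 3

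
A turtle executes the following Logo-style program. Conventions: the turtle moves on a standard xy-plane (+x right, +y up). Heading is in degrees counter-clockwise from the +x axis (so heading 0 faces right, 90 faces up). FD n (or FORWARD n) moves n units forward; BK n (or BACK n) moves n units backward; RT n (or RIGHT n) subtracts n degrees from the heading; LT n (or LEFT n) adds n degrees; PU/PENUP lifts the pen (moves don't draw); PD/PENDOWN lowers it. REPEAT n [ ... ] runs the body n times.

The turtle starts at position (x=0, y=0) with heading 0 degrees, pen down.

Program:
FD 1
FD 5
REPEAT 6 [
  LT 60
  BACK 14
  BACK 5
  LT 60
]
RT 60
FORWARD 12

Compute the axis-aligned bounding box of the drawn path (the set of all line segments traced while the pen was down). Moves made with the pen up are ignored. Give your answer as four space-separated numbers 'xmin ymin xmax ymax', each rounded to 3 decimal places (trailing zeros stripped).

Executing turtle program step by step:
Start: pos=(0,0), heading=0, pen down
FD 1: (0,0) -> (1,0) [heading=0, draw]
FD 5: (1,0) -> (6,0) [heading=0, draw]
REPEAT 6 [
  -- iteration 1/6 --
  LT 60: heading 0 -> 60
  BK 14: (6,0) -> (-1,-12.124) [heading=60, draw]
  BK 5: (-1,-12.124) -> (-3.5,-16.454) [heading=60, draw]
  LT 60: heading 60 -> 120
  -- iteration 2/6 --
  LT 60: heading 120 -> 180
  BK 14: (-3.5,-16.454) -> (10.5,-16.454) [heading=180, draw]
  BK 5: (10.5,-16.454) -> (15.5,-16.454) [heading=180, draw]
  LT 60: heading 180 -> 240
  -- iteration 3/6 --
  LT 60: heading 240 -> 300
  BK 14: (15.5,-16.454) -> (8.5,-4.33) [heading=300, draw]
  BK 5: (8.5,-4.33) -> (6,0) [heading=300, draw]
  LT 60: heading 300 -> 0
  -- iteration 4/6 --
  LT 60: heading 0 -> 60
  BK 14: (6,0) -> (-1,-12.124) [heading=60, draw]
  BK 5: (-1,-12.124) -> (-3.5,-16.454) [heading=60, draw]
  LT 60: heading 60 -> 120
  -- iteration 5/6 --
  LT 60: heading 120 -> 180
  BK 14: (-3.5,-16.454) -> (10.5,-16.454) [heading=180, draw]
  BK 5: (10.5,-16.454) -> (15.5,-16.454) [heading=180, draw]
  LT 60: heading 180 -> 240
  -- iteration 6/6 --
  LT 60: heading 240 -> 300
  BK 14: (15.5,-16.454) -> (8.5,-4.33) [heading=300, draw]
  BK 5: (8.5,-4.33) -> (6,0) [heading=300, draw]
  LT 60: heading 300 -> 0
]
RT 60: heading 0 -> 300
FD 12: (6,0) -> (12,-10.392) [heading=300, draw]
Final: pos=(12,-10.392), heading=300, 15 segment(s) drawn

Segment endpoints: x in {-3.5, -3.5, -1, -1, 0, 1, 6, 6, 6, 8.5, 8.5, 10.5, 10.5, 12, 15.5, 15.5}, y in {-16.454, -16.454, -16.454, -16.454, -12.124, -12.124, -10.392, -4.33, -4.33, 0, 0}
xmin=-3.5, ymin=-16.454, xmax=15.5, ymax=0

Answer: -3.5 -16.454 15.5 0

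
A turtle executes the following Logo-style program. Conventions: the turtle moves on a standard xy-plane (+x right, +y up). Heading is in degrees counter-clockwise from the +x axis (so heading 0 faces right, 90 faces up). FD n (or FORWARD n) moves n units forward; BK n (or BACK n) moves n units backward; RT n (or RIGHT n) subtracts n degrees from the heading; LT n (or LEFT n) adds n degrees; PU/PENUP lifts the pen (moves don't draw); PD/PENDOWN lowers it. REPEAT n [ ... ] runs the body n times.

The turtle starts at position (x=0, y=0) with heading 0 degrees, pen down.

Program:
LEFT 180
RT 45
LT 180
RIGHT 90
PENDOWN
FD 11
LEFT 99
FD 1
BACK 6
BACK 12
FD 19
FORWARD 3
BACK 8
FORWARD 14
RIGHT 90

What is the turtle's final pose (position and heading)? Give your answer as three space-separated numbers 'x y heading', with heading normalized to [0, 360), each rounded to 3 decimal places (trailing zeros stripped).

Executing turtle program step by step:
Start: pos=(0,0), heading=0, pen down
LT 180: heading 0 -> 180
RT 45: heading 180 -> 135
LT 180: heading 135 -> 315
RT 90: heading 315 -> 225
PD: pen down
FD 11: (0,0) -> (-7.778,-7.778) [heading=225, draw]
LT 99: heading 225 -> 324
FD 1: (-7.778,-7.778) -> (-6.969,-8.366) [heading=324, draw]
BK 6: (-6.969,-8.366) -> (-11.823,-4.839) [heading=324, draw]
BK 12: (-11.823,-4.839) -> (-21.531,2.214) [heading=324, draw]
FD 19: (-21.531,2.214) -> (-6.16,-8.954) [heading=324, draw]
FD 3: (-6.16,-8.954) -> (-3.733,-10.717) [heading=324, draw]
BK 8: (-3.733,-10.717) -> (-10.205,-6.015) [heading=324, draw]
FD 14: (-10.205,-6.015) -> (1.121,-14.244) [heading=324, draw]
RT 90: heading 324 -> 234
Final: pos=(1.121,-14.244), heading=234, 8 segment(s) drawn

Answer: 1.121 -14.244 234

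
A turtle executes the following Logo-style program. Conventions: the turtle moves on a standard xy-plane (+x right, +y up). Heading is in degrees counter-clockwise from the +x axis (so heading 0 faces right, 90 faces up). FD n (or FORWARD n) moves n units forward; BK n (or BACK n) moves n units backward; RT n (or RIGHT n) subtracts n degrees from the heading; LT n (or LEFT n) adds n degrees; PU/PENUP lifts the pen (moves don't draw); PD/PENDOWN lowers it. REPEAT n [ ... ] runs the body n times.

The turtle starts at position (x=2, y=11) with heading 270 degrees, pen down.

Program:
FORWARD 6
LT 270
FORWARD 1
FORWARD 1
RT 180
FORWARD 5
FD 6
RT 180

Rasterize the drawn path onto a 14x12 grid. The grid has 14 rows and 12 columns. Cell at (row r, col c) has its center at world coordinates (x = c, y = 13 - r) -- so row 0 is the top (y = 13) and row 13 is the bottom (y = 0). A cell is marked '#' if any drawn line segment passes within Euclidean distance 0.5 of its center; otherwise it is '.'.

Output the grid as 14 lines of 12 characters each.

Segment 0: (2,11) -> (2,5)
Segment 1: (2,5) -> (1,5)
Segment 2: (1,5) -> (-0,5)
Segment 3: (-0,5) -> (5,5)
Segment 4: (5,5) -> (11,5)

Answer: ............
............
..#.........
..#.........
..#.........
..#.........
..#.........
..#.........
############
............
............
............
............
............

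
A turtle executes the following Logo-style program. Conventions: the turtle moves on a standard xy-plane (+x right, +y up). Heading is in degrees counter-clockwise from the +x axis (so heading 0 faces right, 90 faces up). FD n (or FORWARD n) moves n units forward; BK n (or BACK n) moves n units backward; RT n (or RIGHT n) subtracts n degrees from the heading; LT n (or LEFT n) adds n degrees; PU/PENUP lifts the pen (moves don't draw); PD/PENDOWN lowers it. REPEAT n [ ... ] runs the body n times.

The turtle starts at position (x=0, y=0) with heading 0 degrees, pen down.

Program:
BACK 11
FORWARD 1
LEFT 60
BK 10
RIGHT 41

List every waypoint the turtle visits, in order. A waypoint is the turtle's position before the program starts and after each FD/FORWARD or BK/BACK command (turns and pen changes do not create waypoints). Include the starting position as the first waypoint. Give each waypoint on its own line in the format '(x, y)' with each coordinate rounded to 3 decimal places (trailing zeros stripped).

Executing turtle program step by step:
Start: pos=(0,0), heading=0, pen down
BK 11: (0,0) -> (-11,0) [heading=0, draw]
FD 1: (-11,0) -> (-10,0) [heading=0, draw]
LT 60: heading 0 -> 60
BK 10: (-10,0) -> (-15,-8.66) [heading=60, draw]
RT 41: heading 60 -> 19
Final: pos=(-15,-8.66), heading=19, 3 segment(s) drawn
Waypoints (4 total):
(0, 0)
(-11, 0)
(-10, 0)
(-15, -8.66)

Answer: (0, 0)
(-11, 0)
(-10, 0)
(-15, -8.66)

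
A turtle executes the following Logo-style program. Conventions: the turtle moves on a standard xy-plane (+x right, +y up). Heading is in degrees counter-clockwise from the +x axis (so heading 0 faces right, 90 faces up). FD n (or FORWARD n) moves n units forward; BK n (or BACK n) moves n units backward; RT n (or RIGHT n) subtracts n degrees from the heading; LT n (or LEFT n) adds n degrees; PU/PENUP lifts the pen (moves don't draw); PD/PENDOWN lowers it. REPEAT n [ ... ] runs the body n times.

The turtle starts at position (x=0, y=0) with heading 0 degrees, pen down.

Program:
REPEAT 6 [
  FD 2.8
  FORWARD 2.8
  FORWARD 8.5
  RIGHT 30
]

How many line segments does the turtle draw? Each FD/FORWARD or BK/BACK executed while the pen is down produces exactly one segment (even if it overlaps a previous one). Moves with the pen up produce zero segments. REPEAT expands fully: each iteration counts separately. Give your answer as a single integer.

Executing turtle program step by step:
Start: pos=(0,0), heading=0, pen down
REPEAT 6 [
  -- iteration 1/6 --
  FD 2.8: (0,0) -> (2.8,0) [heading=0, draw]
  FD 2.8: (2.8,0) -> (5.6,0) [heading=0, draw]
  FD 8.5: (5.6,0) -> (14.1,0) [heading=0, draw]
  RT 30: heading 0 -> 330
  -- iteration 2/6 --
  FD 2.8: (14.1,0) -> (16.525,-1.4) [heading=330, draw]
  FD 2.8: (16.525,-1.4) -> (18.95,-2.8) [heading=330, draw]
  FD 8.5: (18.95,-2.8) -> (26.311,-7.05) [heading=330, draw]
  RT 30: heading 330 -> 300
  -- iteration 3/6 --
  FD 2.8: (26.311,-7.05) -> (27.711,-9.475) [heading=300, draw]
  FD 2.8: (27.711,-9.475) -> (29.111,-11.9) [heading=300, draw]
  FD 8.5: (29.111,-11.9) -> (33.361,-19.261) [heading=300, draw]
  RT 30: heading 300 -> 270
  -- iteration 4/6 --
  FD 2.8: (33.361,-19.261) -> (33.361,-22.061) [heading=270, draw]
  FD 2.8: (33.361,-22.061) -> (33.361,-24.861) [heading=270, draw]
  FD 8.5: (33.361,-24.861) -> (33.361,-33.361) [heading=270, draw]
  RT 30: heading 270 -> 240
  -- iteration 5/6 --
  FD 2.8: (33.361,-33.361) -> (31.961,-35.786) [heading=240, draw]
  FD 2.8: (31.961,-35.786) -> (30.561,-38.211) [heading=240, draw]
  FD 8.5: (30.561,-38.211) -> (26.311,-45.572) [heading=240, draw]
  RT 30: heading 240 -> 210
  -- iteration 6/6 --
  FD 2.8: (26.311,-45.572) -> (23.886,-46.972) [heading=210, draw]
  FD 2.8: (23.886,-46.972) -> (21.461,-48.372) [heading=210, draw]
  FD 8.5: (21.461,-48.372) -> (14.1,-52.622) [heading=210, draw]
  RT 30: heading 210 -> 180
]
Final: pos=(14.1,-52.622), heading=180, 18 segment(s) drawn
Segments drawn: 18

Answer: 18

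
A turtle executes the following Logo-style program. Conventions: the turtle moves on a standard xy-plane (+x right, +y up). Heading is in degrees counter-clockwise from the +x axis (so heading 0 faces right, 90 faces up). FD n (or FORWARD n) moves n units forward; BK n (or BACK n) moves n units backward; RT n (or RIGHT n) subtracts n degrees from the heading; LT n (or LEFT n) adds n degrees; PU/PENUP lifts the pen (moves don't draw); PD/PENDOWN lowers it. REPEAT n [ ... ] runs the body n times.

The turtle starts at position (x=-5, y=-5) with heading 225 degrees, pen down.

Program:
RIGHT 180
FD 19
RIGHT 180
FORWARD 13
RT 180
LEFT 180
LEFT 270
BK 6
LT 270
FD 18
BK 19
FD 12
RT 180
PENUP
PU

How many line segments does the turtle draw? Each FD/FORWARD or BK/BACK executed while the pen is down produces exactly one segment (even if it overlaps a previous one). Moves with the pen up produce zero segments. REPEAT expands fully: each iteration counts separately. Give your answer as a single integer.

Answer: 6

Derivation:
Executing turtle program step by step:
Start: pos=(-5,-5), heading=225, pen down
RT 180: heading 225 -> 45
FD 19: (-5,-5) -> (8.435,8.435) [heading=45, draw]
RT 180: heading 45 -> 225
FD 13: (8.435,8.435) -> (-0.757,-0.757) [heading=225, draw]
RT 180: heading 225 -> 45
LT 180: heading 45 -> 225
LT 270: heading 225 -> 135
BK 6: (-0.757,-0.757) -> (3.485,-5) [heading=135, draw]
LT 270: heading 135 -> 45
FD 18: (3.485,-5) -> (16.213,7.728) [heading=45, draw]
BK 19: (16.213,7.728) -> (2.778,-5.707) [heading=45, draw]
FD 12: (2.778,-5.707) -> (11.263,2.778) [heading=45, draw]
RT 180: heading 45 -> 225
PU: pen up
PU: pen up
Final: pos=(11.263,2.778), heading=225, 6 segment(s) drawn
Segments drawn: 6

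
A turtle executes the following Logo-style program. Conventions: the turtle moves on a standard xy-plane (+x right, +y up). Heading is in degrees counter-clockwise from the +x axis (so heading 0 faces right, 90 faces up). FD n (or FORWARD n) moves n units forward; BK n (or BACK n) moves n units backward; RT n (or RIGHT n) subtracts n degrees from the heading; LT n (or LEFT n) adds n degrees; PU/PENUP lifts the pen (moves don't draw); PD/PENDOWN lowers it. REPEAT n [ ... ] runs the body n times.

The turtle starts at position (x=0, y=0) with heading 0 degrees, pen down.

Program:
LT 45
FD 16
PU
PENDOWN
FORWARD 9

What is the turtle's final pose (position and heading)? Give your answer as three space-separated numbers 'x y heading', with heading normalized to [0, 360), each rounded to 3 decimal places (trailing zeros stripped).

Answer: 17.678 17.678 45

Derivation:
Executing turtle program step by step:
Start: pos=(0,0), heading=0, pen down
LT 45: heading 0 -> 45
FD 16: (0,0) -> (11.314,11.314) [heading=45, draw]
PU: pen up
PD: pen down
FD 9: (11.314,11.314) -> (17.678,17.678) [heading=45, draw]
Final: pos=(17.678,17.678), heading=45, 2 segment(s) drawn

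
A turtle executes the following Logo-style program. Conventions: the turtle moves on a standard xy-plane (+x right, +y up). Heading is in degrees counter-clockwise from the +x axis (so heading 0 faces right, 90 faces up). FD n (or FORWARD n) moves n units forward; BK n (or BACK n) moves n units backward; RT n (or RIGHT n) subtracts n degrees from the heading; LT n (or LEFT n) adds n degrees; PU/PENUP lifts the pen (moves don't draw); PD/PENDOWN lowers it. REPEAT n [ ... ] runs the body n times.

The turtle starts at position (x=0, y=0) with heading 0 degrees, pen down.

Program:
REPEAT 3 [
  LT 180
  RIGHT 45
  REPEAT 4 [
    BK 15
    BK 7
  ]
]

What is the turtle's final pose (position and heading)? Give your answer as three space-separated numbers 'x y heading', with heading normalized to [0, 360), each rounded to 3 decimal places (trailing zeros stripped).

Answer: 0 -36.451 45

Derivation:
Executing turtle program step by step:
Start: pos=(0,0), heading=0, pen down
REPEAT 3 [
  -- iteration 1/3 --
  LT 180: heading 0 -> 180
  RT 45: heading 180 -> 135
  REPEAT 4 [
    -- iteration 1/4 --
    BK 15: (0,0) -> (10.607,-10.607) [heading=135, draw]
    BK 7: (10.607,-10.607) -> (15.556,-15.556) [heading=135, draw]
    -- iteration 2/4 --
    BK 15: (15.556,-15.556) -> (26.163,-26.163) [heading=135, draw]
    BK 7: (26.163,-26.163) -> (31.113,-31.113) [heading=135, draw]
    -- iteration 3/4 --
    BK 15: (31.113,-31.113) -> (41.719,-41.719) [heading=135, draw]
    BK 7: (41.719,-41.719) -> (46.669,-46.669) [heading=135, draw]
    -- iteration 4/4 --
    BK 15: (46.669,-46.669) -> (57.276,-57.276) [heading=135, draw]
    BK 7: (57.276,-57.276) -> (62.225,-62.225) [heading=135, draw]
  ]
  -- iteration 2/3 --
  LT 180: heading 135 -> 315
  RT 45: heading 315 -> 270
  REPEAT 4 [
    -- iteration 1/4 --
    BK 15: (62.225,-62.225) -> (62.225,-47.225) [heading=270, draw]
    BK 7: (62.225,-47.225) -> (62.225,-40.225) [heading=270, draw]
    -- iteration 2/4 --
    BK 15: (62.225,-40.225) -> (62.225,-25.225) [heading=270, draw]
    BK 7: (62.225,-25.225) -> (62.225,-18.225) [heading=270, draw]
    -- iteration 3/4 --
    BK 15: (62.225,-18.225) -> (62.225,-3.225) [heading=270, draw]
    BK 7: (62.225,-3.225) -> (62.225,3.775) [heading=270, draw]
    -- iteration 4/4 --
    BK 15: (62.225,3.775) -> (62.225,18.775) [heading=270, draw]
    BK 7: (62.225,18.775) -> (62.225,25.775) [heading=270, draw]
  ]
  -- iteration 3/3 --
  LT 180: heading 270 -> 90
  RT 45: heading 90 -> 45
  REPEAT 4 [
    -- iteration 1/4 --
    BK 15: (62.225,25.775) -> (51.619,15.168) [heading=45, draw]
    BK 7: (51.619,15.168) -> (46.669,10.218) [heading=45, draw]
    -- iteration 2/4 --
    BK 15: (46.669,10.218) -> (36.062,-0.388) [heading=45, draw]
    BK 7: (36.062,-0.388) -> (31.113,-5.338) [heading=45, draw]
    -- iteration 3/4 --
    BK 15: (31.113,-5.338) -> (20.506,-15.945) [heading=45, draw]
    BK 7: (20.506,-15.945) -> (15.556,-20.894) [heading=45, draw]
    -- iteration 4/4 --
    BK 15: (15.556,-20.894) -> (4.95,-31.501) [heading=45, draw]
    BK 7: (4.95,-31.501) -> (0,-36.451) [heading=45, draw]
  ]
]
Final: pos=(0,-36.451), heading=45, 24 segment(s) drawn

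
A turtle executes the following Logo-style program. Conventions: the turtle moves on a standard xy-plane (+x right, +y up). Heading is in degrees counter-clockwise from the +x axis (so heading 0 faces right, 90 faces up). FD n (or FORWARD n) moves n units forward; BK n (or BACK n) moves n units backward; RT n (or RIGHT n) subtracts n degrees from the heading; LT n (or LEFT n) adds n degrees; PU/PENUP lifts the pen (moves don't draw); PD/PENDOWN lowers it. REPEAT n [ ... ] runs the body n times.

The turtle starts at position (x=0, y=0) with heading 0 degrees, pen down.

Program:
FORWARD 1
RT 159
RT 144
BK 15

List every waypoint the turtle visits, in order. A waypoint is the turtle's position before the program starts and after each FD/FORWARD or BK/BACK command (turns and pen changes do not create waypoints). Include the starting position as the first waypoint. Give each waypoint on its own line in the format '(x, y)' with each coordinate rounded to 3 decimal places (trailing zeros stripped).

Executing turtle program step by step:
Start: pos=(0,0), heading=0, pen down
FD 1: (0,0) -> (1,0) [heading=0, draw]
RT 159: heading 0 -> 201
RT 144: heading 201 -> 57
BK 15: (1,0) -> (-7.17,-12.58) [heading=57, draw]
Final: pos=(-7.17,-12.58), heading=57, 2 segment(s) drawn
Waypoints (3 total):
(0, 0)
(1, 0)
(-7.17, -12.58)

Answer: (0, 0)
(1, 0)
(-7.17, -12.58)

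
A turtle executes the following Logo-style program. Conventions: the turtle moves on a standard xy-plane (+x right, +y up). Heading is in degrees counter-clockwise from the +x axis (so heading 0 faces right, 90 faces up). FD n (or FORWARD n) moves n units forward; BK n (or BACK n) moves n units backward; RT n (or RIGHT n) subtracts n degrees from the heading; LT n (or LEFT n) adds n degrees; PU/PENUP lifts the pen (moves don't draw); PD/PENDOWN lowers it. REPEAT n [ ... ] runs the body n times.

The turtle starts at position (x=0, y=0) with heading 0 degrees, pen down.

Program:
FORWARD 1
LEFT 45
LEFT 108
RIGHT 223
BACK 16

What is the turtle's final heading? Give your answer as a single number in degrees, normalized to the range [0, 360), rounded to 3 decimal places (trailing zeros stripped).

Executing turtle program step by step:
Start: pos=(0,0), heading=0, pen down
FD 1: (0,0) -> (1,0) [heading=0, draw]
LT 45: heading 0 -> 45
LT 108: heading 45 -> 153
RT 223: heading 153 -> 290
BK 16: (1,0) -> (-4.472,15.035) [heading=290, draw]
Final: pos=(-4.472,15.035), heading=290, 2 segment(s) drawn

Answer: 290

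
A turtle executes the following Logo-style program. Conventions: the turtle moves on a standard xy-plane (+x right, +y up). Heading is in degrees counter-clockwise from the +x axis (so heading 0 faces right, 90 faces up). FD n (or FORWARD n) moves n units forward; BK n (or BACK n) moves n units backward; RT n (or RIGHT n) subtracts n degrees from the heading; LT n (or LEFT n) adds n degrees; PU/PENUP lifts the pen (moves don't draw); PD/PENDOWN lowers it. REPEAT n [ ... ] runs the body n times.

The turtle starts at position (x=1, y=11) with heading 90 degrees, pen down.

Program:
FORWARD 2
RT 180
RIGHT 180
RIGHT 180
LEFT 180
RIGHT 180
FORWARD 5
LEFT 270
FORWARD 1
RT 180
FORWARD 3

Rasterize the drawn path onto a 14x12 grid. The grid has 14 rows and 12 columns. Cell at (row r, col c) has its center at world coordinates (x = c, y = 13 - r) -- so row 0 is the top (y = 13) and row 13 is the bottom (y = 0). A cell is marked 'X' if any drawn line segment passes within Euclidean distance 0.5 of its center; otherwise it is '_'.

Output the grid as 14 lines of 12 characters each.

Answer: _X__________
_X__________
_X__________
_X__________
_X__________
XXXX________
____________
____________
____________
____________
____________
____________
____________
____________

Derivation:
Segment 0: (1,11) -> (1,13)
Segment 1: (1,13) -> (1,8)
Segment 2: (1,8) -> (0,8)
Segment 3: (0,8) -> (3,8)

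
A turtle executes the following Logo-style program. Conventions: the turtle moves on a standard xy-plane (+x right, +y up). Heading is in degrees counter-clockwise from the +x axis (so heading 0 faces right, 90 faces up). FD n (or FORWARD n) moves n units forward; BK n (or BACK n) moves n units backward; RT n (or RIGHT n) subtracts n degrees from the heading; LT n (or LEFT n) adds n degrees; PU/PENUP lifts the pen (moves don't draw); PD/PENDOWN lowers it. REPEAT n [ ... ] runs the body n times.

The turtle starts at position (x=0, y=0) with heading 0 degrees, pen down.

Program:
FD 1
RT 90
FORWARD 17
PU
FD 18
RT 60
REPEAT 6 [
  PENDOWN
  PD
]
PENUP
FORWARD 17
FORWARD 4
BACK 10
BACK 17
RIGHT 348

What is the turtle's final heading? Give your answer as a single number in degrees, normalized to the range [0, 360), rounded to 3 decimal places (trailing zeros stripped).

Answer: 222

Derivation:
Executing turtle program step by step:
Start: pos=(0,0), heading=0, pen down
FD 1: (0,0) -> (1,0) [heading=0, draw]
RT 90: heading 0 -> 270
FD 17: (1,0) -> (1,-17) [heading=270, draw]
PU: pen up
FD 18: (1,-17) -> (1,-35) [heading=270, move]
RT 60: heading 270 -> 210
REPEAT 6 [
  -- iteration 1/6 --
  PD: pen down
  PD: pen down
  -- iteration 2/6 --
  PD: pen down
  PD: pen down
  -- iteration 3/6 --
  PD: pen down
  PD: pen down
  -- iteration 4/6 --
  PD: pen down
  PD: pen down
  -- iteration 5/6 --
  PD: pen down
  PD: pen down
  -- iteration 6/6 --
  PD: pen down
  PD: pen down
]
PU: pen up
FD 17: (1,-35) -> (-13.722,-43.5) [heading=210, move]
FD 4: (-13.722,-43.5) -> (-17.187,-45.5) [heading=210, move]
BK 10: (-17.187,-45.5) -> (-8.526,-40.5) [heading=210, move]
BK 17: (-8.526,-40.5) -> (6.196,-32) [heading=210, move]
RT 348: heading 210 -> 222
Final: pos=(6.196,-32), heading=222, 2 segment(s) drawn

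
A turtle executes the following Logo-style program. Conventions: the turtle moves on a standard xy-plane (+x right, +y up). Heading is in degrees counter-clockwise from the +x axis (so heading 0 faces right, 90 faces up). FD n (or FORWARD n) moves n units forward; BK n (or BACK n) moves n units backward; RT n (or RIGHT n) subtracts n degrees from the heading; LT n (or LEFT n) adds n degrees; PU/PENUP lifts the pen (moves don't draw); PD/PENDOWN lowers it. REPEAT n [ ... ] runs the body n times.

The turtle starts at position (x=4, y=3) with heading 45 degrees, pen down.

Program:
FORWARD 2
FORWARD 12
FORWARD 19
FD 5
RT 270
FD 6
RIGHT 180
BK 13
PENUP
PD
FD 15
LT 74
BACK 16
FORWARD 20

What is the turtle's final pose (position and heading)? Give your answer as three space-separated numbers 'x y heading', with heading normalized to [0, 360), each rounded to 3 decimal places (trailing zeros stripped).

Executing turtle program step by step:
Start: pos=(4,3), heading=45, pen down
FD 2: (4,3) -> (5.414,4.414) [heading=45, draw]
FD 12: (5.414,4.414) -> (13.899,12.899) [heading=45, draw]
FD 19: (13.899,12.899) -> (27.335,26.335) [heading=45, draw]
FD 5: (27.335,26.335) -> (30.87,29.87) [heading=45, draw]
RT 270: heading 45 -> 135
FD 6: (30.87,29.87) -> (26.627,34.113) [heading=135, draw]
RT 180: heading 135 -> 315
BK 13: (26.627,34.113) -> (17.435,43.305) [heading=315, draw]
PU: pen up
PD: pen down
FD 15: (17.435,43.305) -> (28.042,32.698) [heading=315, draw]
LT 74: heading 315 -> 29
BK 16: (28.042,32.698) -> (14.048,24.942) [heading=29, draw]
FD 20: (14.048,24.942) -> (31.54,34.638) [heading=29, draw]
Final: pos=(31.54,34.638), heading=29, 9 segment(s) drawn

Answer: 31.54 34.638 29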